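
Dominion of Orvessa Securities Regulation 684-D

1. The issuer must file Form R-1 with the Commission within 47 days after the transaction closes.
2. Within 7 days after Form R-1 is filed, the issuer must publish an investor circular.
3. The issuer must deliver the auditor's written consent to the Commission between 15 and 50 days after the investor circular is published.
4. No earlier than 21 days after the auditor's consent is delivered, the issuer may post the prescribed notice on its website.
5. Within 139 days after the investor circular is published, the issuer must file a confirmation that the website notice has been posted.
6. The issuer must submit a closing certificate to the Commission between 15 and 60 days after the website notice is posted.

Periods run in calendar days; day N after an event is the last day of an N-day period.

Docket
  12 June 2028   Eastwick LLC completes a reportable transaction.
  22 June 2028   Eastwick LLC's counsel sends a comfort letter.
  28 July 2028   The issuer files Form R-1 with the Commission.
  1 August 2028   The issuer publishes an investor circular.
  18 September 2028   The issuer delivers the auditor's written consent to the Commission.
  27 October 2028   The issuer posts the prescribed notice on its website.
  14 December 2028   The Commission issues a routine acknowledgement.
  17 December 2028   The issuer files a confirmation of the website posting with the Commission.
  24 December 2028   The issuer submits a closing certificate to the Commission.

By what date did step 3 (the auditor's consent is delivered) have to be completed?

20 September 2028

Step 3 runs from 1 August 2028, when the investor circular is published. The window is 15–50 days after 1 August 2028; it closes on 20 September 2028.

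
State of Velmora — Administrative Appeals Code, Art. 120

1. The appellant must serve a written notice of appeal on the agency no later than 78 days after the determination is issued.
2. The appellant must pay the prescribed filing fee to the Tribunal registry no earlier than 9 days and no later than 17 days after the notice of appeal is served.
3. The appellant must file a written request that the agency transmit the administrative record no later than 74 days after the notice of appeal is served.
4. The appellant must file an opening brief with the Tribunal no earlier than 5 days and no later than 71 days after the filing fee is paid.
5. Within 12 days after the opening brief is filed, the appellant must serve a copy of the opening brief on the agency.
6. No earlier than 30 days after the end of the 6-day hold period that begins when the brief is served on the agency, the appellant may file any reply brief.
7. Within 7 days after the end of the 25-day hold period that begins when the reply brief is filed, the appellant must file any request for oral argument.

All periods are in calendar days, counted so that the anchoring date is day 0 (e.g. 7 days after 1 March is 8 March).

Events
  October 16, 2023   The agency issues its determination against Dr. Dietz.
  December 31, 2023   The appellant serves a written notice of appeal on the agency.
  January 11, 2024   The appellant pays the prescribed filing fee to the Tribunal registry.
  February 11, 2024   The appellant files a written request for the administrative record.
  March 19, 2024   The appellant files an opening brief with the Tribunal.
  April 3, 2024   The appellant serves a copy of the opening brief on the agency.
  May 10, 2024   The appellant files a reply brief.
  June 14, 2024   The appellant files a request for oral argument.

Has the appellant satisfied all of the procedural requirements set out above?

No

(1) due by October 16, 2023 + 78 days = January 2, 2024; December 31, 2023 is within that limit.
(2) the permitted window runs from December 31, 2023 + 9 = January 9, 2024 to December 31, 2023 + 17 = January 17, 2024; done January 11, 2024, which is between those dates.
(3) due by December 31, 2023 + 74 days = March 14, 2024; completed February 11, 2024, before the deadline.
(4) the permitted window runs from January 11, 2024 + 5 = January 16, 2024 to January 11, 2024 + 71 = March 22, 2024; March 19, 2024 falls inside that range.
(5) due by March 19, 2024 + 12 days = March 31, 2024; not done until April 3, 2024, 3 days after the deadline.
The procedure was therefore not followed at step 5.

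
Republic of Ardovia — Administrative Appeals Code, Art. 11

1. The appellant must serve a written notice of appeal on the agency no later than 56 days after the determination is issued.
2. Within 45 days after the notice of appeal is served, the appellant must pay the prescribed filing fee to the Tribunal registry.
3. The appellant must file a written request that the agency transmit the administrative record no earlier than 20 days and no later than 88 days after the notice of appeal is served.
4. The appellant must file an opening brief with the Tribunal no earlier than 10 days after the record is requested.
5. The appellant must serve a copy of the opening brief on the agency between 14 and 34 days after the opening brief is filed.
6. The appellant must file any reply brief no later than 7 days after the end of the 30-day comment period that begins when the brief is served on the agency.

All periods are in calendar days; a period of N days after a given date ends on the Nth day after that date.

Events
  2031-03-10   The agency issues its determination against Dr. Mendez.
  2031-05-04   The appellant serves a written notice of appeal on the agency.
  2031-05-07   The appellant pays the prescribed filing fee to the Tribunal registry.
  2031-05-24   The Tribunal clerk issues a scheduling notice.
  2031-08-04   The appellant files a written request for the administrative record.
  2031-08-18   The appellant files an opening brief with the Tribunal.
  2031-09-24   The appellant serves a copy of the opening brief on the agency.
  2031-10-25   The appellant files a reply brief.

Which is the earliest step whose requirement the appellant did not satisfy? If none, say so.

Step 1 — counting 56 days from 2031-03-10 (when the determination is issued) gives a deadline of 2031-05-05; done 2031-05-04 — timely.
Step 2 — counting 45 days from 2031-05-04 (when the notice of appeal is served) gives a deadline of 2031-06-18; 2031-05-07 is within that limit.
Step 3 — 20 and 88 days from 2031-05-04 (when the notice of appeal is served) are 2031-05-24 and 2031-07-31 respectively; 2031-08-04 is 4 days past the end of the window.
That is the first point of non-compliance.

Step 3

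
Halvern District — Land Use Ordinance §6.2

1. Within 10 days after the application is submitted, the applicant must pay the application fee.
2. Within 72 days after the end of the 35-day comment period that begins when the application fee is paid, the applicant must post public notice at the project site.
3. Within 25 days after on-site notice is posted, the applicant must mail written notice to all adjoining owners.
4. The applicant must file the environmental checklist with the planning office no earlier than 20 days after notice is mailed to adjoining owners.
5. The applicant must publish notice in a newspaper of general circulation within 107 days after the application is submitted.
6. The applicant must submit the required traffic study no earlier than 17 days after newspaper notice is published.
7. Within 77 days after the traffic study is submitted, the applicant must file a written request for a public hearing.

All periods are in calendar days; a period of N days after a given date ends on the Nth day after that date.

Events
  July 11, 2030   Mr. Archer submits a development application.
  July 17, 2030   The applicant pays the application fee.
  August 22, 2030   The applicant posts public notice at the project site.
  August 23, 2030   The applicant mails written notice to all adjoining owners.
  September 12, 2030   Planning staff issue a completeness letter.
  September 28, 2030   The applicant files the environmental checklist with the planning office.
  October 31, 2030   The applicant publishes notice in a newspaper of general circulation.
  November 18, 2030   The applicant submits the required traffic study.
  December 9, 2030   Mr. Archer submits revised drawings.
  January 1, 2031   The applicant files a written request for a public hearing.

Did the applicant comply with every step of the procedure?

Step 1 — counting 10 days from July 11, 2030 (when the application is submitted) gives a deadline of July 21, 2030; completed July 17, 2030, before the deadline.
Step 2 — counting 72 days from August 21, 2030 (end of the 35-day comment period, which began when the application fee is paid on July 17, 2030) gives a deadline of November 1, 2030; completed August 22, 2030, before the deadline.
Step 3 — counting 25 days from August 22, 2030 (when on-site notice is posted) gives a deadline of September 16, 2030; August 23, 2030 is within that limit.
Step 4 — must wait 20 days from August 23, 2030 (when notice is mailed to adjoining owners), so not before September 12, 2030; September 28, 2030 is on or after that date.
Step 5 — counting 107 days from July 11, 2030 (when the application is submitted) gives a deadline of October 26, 2030; done October 31, 2030 — 5 days late.
The procedure was therefore not followed at step 5.

No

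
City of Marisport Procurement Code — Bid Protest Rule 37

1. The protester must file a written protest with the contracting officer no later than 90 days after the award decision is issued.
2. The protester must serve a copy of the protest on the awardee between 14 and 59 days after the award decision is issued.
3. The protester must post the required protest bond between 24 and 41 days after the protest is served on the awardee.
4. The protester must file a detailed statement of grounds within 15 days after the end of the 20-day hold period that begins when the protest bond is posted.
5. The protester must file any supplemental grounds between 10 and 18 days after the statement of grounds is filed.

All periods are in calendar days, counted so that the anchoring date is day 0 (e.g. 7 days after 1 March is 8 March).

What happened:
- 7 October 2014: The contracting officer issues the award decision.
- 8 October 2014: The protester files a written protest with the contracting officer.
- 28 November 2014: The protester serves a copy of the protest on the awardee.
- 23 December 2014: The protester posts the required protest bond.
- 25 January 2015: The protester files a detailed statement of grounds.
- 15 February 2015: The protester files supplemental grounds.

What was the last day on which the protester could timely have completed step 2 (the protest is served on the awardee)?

5 December 2014

Step 2 runs from 7 October 2014, when the award decision is issued. The window is 14–59 days after 7 October 2014; it closes on 5 December 2014.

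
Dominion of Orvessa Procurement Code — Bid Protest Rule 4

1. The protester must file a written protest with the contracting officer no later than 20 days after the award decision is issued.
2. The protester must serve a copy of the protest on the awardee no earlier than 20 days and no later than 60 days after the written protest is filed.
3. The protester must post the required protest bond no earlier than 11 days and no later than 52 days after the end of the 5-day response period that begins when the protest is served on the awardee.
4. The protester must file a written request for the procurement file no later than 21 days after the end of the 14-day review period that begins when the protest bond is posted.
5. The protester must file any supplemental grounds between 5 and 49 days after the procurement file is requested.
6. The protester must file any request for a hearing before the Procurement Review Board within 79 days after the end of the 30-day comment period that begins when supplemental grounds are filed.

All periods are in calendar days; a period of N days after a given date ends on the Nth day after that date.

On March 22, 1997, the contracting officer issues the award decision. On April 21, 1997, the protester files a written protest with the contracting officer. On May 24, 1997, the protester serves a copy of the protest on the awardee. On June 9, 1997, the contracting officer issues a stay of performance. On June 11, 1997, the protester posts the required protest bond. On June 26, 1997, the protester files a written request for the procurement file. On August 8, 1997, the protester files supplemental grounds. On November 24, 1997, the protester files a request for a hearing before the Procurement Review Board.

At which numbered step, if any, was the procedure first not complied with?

Step 1 — counting 20 days from March 22, 1997 (when the award decision is issued) gives a deadline of April 11, 1997; April 21, 1997 misses that deadline by 10 days.

Step 1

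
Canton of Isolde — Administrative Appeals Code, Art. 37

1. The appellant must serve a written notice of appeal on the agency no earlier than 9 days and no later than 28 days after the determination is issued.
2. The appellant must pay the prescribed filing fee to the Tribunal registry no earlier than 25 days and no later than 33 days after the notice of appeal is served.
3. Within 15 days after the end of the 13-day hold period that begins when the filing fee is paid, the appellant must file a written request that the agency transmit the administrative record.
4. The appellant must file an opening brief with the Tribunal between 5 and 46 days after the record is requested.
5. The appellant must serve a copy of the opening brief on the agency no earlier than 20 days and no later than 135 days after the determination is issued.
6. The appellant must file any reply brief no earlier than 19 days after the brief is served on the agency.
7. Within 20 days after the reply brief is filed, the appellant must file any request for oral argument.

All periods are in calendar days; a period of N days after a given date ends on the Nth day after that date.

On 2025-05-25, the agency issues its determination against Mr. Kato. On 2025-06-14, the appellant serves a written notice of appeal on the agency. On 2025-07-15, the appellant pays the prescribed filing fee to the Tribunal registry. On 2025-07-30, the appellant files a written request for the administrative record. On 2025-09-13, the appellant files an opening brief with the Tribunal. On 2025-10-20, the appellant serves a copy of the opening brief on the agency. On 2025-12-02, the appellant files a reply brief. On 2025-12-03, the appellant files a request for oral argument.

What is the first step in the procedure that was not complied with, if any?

Step 5

Step 1: the window is 9–28 days after 2025-05-25 (when the determination is issued), so 2025-06-03 through 2025-06-22; done 2025-06-14, which is between those dates.
Step 2: the window is 25–33 days after 2025-06-14 (when the notice of appeal is served), so 2025-07-09 through 2025-07-17; done 2025-07-15 — within the window.
Step 3: 15 days after 2025-07-28 (end of the 13-day hold period, which began when the filing fee is paid on 2025-07-15) is 2025-08-12; 2025-07-30 is within that limit.
Step 4: the window is 5–46 days after 2025-07-30 (when the record is requested), so 2025-08-04 through 2025-09-14; done 2025-09-13 — within the window.
Step 5: the window is 20–135 days after 2025-05-25 (when the determination is issued), so 2025-06-14 through 2025-10-07; done 2025-10-20 — 13 days after the window closed.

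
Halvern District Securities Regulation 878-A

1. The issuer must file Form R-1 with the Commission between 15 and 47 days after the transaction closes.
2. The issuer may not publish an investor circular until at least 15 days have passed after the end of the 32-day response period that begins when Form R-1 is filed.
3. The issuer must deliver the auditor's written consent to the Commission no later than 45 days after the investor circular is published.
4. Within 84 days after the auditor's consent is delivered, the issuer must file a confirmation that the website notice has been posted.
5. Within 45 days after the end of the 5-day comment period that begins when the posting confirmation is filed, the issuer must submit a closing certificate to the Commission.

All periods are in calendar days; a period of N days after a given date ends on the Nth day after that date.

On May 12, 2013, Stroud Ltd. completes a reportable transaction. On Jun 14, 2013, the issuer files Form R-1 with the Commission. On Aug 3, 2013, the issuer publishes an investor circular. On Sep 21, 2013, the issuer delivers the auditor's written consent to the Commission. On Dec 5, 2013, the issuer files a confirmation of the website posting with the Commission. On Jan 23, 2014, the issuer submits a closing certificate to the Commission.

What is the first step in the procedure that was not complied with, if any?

Step 3

(1) the permitted window runs from May 12, 2013 + 15 = May 27, 2013 to May 12, 2013 + 47 = Jun 28, 2013; done Jun 14, 2013 — within the window.
(2) permitted from Jul 16, 2013 + 15 days = Jul 31, 2013 onward; Aug 3, 2013 is on or after that date.
(3) due by Aug 3, 2013 + 45 days = Sep 17, 2013; not done until Sep 21, 2013, 4 days after the deadline.
The procedure was therefore not followed at step 3.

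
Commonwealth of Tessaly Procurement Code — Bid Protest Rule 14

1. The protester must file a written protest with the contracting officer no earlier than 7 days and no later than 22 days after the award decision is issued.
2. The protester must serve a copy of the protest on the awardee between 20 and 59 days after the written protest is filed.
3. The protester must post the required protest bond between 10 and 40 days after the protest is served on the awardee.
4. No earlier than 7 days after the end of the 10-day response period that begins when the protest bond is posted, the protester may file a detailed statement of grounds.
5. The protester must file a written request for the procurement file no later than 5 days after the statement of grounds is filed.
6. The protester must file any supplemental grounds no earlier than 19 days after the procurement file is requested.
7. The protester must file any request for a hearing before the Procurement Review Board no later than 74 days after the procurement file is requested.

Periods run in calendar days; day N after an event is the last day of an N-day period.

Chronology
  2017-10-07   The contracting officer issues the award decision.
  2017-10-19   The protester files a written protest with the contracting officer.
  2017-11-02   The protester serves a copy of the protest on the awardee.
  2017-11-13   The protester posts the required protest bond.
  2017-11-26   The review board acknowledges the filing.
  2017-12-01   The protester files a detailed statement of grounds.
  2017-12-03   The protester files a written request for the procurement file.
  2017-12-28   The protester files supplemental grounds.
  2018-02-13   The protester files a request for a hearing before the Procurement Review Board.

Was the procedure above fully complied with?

(1) the permitted window runs from 2017-10-07 + 7 = 2017-10-14 to 2017-10-07 + 22 = 2017-10-29; done 2017-10-19 — within the window.
(2) the permitted window runs from 2017-10-19 + 20 = 2017-11-08 to 2017-10-19 + 59 = 2017-12-17; 2017-11-02 is 6 days too early.
The analysis stops there.

No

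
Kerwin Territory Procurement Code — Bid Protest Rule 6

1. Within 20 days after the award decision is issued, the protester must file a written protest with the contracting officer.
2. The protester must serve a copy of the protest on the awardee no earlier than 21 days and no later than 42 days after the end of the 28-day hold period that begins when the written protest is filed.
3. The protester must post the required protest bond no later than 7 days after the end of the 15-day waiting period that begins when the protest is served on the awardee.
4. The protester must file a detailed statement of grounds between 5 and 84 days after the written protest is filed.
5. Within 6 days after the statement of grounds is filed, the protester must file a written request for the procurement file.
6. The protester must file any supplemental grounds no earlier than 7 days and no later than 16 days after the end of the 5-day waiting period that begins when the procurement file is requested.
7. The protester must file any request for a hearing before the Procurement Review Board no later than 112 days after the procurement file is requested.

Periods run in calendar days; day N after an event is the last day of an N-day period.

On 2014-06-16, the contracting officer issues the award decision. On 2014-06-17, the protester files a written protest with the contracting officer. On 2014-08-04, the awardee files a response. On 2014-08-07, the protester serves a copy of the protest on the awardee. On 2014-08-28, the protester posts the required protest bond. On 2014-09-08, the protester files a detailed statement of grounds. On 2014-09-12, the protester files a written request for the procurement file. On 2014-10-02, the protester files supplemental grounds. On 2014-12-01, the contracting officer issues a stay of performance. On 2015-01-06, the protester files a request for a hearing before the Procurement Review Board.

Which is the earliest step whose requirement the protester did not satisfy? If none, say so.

Step 1 — counting 20 days from 2014-06-16 (when the award decision is issued) gives a deadline of 2014-07-06; completed 2014-06-17, before the deadline.
Step 2 — 21 and 42 days from 2014-07-15 (end of the 28-day hold period, which began when the written protest is filed on 2014-06-17) are 2014-08-05 and 2014-08-26 respectively; 2014-08-07 falls inside that range.
Step 3 — counting 7 days from 2014-08-22 (end of the 15-day waiting period, which began when the protest is served on the awardee on 2014-08-07) gives a deadline of 2014-08-29; 2014-08-28 is within that limit.
Step 4 — 5 and 84 days from 2014-06-17 (when the written protest is filed) are 2014-06-22 and 2014-09-09 respectively; done 2014-09-08 — within the window.
Step 5 — counting 6 days from 2014-09-08 (when the statement of grounds is filed) gives a deadline of 2014-09-14; done 2014-09-12 — timely.
Step 6 — 7 and 16 days from 2014-09-17 (end of the 5-day waiting period, which began when the procurement file is requested on 2014-09-12) are 2014-09-24 and 2014-10-03 respectively; done 2014-10-02, which is between those dates.
Step 7 — counting 112 days from 2014-09-12 (when the procurement file is requested) gives a deadline of 2015-01-02; 2015-01-06 misses that deadline by 4 days.

Step 7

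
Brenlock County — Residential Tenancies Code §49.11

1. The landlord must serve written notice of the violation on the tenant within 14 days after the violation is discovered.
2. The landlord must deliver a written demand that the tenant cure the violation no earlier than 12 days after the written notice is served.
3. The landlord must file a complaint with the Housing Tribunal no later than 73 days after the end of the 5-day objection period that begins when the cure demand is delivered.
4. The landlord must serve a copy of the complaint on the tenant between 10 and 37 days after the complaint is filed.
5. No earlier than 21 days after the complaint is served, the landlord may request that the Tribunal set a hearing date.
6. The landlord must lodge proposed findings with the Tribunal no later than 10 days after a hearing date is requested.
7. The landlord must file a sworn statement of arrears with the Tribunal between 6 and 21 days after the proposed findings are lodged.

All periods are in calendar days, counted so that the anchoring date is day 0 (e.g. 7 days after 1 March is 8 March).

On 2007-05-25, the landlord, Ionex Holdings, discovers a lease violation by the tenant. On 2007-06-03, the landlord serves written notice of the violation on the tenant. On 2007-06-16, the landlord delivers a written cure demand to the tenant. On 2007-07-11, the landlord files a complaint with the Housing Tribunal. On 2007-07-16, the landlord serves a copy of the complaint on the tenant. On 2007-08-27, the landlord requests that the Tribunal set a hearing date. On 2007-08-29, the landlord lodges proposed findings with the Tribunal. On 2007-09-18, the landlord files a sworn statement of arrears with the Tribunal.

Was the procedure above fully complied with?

(1) due by 2007-05-25 + 14 days = 2007-06-08; completed 2007-06-03, before the deadline.
(2) permitted from 2007-06-03 + 12 days = 2007-06-15 onward; done 2007-06-16 — permitted.
(3) due by 2007-06-21 + 73 days = 2007-09-02; completed 2007-07-11, before the deadline.
(4) the permitted window runs from 2007-07-11 + 10 = 2007-07-21 to 2007-07-11 + 37 = 2007-08-17; done 2007-07-16 — 5 days before the window opened.
That is the first point of non-compliance.

No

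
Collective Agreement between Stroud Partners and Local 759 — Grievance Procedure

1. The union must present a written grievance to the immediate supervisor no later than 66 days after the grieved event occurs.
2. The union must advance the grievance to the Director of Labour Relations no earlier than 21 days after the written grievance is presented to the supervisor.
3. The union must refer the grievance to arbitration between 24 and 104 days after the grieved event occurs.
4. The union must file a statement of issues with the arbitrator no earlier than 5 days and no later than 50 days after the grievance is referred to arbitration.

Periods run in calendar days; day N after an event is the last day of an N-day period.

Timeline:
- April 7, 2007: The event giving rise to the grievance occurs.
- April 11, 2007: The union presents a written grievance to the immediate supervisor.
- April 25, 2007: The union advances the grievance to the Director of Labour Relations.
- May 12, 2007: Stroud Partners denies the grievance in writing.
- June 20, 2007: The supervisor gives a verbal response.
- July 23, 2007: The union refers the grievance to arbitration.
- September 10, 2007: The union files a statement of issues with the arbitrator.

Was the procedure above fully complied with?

Step 1: 66 days after April 7, 2007 (when the grieved event occurs) is June 12, 2007; April 11, 2007 is within that limit.
Step 2: the earliest permitted date is 21 days after April 11, 2007 (when the written grievance is presented to the supervisor), i.e. May 2, 2007; acted on April 25, 2007, 7 days prematurely.

No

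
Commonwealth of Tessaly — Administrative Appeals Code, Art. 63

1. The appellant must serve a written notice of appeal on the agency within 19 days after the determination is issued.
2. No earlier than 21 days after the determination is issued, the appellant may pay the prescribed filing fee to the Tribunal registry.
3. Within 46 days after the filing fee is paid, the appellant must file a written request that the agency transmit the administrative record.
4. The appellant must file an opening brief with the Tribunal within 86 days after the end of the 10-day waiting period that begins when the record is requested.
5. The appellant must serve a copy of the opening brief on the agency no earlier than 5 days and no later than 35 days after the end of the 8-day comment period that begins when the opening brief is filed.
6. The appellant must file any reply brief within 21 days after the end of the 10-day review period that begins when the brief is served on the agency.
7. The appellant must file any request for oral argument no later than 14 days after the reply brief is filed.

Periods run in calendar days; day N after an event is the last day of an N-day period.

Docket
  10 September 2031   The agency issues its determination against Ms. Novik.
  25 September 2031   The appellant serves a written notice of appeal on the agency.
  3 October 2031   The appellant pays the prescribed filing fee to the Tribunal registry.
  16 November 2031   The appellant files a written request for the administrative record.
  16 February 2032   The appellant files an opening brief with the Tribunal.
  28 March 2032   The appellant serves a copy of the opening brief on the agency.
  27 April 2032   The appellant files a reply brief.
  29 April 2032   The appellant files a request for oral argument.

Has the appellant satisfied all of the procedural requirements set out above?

Yes

Step 1: 19 days after 10 September 2031 (when the determination is issued) is 29 September 2031; 25 September 2031 is within that limit.
Step 2: the earliest permitted date is 21 days after 10 September 2031 (when the determination is issued), i.e. 1 October 2031; done 3 October 2031, after the minimum wait.
Step 3: 46 days after 3 October 2031 (when the filing fee is paid) is 18 November 2031; completed 16 November 2031, before the deadline.
Step 4: 86 days after 26 November 2031 (end of the 10-day waiting period, which began when the record is requested on 16 November 2031) is 20 February 2032; done 16 February 2032 — timely.
Step 5: the window is 5–35 days after 24 February 2032 (end of the 8-day comment period, which began when the opening brief is filed on 16 February 2032), so 29 February 2032 through 30 March 2032; 28 March 2032 falls inside that range.
Step 6: 21 days after 7 April 2032 (end of the 10-day review period, which began when the brief is served on the agency on 28 March 2032) is 28 April 2032; 27 April 2032 is within that limit.
Step 7: 14 days after 27 April 2032 (when the reply brief is filed) is 11 May 2032; done 29 April 2032 — timely.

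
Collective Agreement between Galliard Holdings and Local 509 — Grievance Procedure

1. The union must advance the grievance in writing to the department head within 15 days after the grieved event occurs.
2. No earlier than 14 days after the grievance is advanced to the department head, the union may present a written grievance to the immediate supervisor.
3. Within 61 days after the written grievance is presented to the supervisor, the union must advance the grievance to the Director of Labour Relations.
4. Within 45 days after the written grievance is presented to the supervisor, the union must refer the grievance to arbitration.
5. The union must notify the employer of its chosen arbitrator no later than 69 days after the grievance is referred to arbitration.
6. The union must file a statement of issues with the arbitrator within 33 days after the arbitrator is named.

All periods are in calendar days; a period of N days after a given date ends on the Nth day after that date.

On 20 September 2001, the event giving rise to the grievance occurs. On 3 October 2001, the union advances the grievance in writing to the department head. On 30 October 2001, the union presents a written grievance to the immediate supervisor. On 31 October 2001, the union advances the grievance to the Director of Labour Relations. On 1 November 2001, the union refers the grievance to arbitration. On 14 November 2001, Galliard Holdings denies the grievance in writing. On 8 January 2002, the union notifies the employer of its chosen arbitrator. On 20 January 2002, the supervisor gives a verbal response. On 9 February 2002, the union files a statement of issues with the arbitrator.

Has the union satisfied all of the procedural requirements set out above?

Yes

Step 1: 15 days after 20 September 2001 (when the grieved event occurs) is 5 October 2001; 3 October 2001 is within that limit.
Step 2: the earliest permitted date is 14 days after 3 October 2001 (when the grievance is advanced to the department head), i.e. 17 October 2001; done 30 October 2001 — permitted.
Step 3: 61 days after 30 October 2001 (when the written grievance is presented to the supervisor) is 30 December 2001; 31 October 2001 is within that limit.
Step 4: 45 days after 30 October 2001 (when the written grievance is presented to the supervisor) is 14 December 2001; done 1 November 2001 — timely.
Step 5: 69 days after 1 November 2001 (when the grievance is referred to arbitration) is 9 January 2002; completed 8 January 2002, before the deadline.
Step 6: 33 days after 8 January 2002 (when the arbitrator is named) is 10 February 2002; completed 9 February 2002, before the deadline.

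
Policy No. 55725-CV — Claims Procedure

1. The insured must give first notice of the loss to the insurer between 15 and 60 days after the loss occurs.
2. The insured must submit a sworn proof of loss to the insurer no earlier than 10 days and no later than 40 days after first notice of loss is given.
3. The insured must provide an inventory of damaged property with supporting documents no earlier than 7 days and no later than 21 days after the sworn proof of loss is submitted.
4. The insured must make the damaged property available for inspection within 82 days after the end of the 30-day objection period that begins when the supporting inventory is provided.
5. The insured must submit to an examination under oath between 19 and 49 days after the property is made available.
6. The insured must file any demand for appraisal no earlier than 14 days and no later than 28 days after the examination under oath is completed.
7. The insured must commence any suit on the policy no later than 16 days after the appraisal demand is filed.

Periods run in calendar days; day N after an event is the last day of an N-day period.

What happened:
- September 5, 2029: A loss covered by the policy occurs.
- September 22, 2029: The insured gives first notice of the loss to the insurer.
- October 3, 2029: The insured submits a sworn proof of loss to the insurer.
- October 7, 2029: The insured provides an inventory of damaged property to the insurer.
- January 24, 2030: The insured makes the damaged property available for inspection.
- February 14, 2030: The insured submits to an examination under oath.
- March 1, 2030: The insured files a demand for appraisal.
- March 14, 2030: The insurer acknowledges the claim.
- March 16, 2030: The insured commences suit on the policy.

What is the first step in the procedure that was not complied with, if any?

Step 3

Step 1 — 15 and 60 days from September 5, 2029 (when the loss occurs) are September 20, 2029 and November 4, 2029 respectively; done September 22, 2029, which is between those dates.
Step 2 — 10 and 40 days from September 22, 2029 (when first notice of loss is given) are October 2, 2029 and November 1, 2029 respectively; done October 3, 2029 — within the window.
Step 3 — 7 and 21 days from October 3, 2029 (when the sworn proof of loss is submitted) are October 10, 2029 and October 24, 2029 respectively; done October 7, 2029 — 3 days before the window opened.
The procedure was therefore not followed at step 3.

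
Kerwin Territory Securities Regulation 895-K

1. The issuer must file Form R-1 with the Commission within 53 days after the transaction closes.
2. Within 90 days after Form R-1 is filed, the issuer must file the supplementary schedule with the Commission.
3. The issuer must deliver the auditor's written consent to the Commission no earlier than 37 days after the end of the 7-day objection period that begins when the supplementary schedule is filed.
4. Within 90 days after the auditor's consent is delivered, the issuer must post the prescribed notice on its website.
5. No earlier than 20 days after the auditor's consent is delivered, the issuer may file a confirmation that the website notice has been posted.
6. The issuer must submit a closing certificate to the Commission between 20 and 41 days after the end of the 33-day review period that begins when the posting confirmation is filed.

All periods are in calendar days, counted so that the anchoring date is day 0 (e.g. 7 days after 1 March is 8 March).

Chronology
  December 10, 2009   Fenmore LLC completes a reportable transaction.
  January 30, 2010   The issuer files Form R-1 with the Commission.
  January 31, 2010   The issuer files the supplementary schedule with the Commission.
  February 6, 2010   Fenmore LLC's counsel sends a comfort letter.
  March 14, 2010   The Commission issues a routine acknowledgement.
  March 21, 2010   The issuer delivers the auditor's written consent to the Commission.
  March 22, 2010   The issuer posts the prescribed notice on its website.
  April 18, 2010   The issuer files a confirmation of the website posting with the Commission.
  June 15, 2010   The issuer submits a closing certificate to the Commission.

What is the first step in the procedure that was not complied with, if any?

Step 1: 53 days after December 10, 2009 (when the transaction closes) is February 1, 2010; completed January 30, 2010, before the deadline.
Step 2: 90 days after January 30, 2010 (when Form R-1 is filed) is April 30, 2010; January 31, 2010 is within that limit.
Step 3: the earliest permitted date is 37 days after February 7, 2010 (end of the 7-day objection period, which began when the supplementary schedule is filed on January 31, 2010), i.e. March 16, 2010; done March 21, 2010 — permitted.
Step 4: 90 days after March 21, 2010 (when the auditor's consent is delivered) is June 19, 2010; March 22, 2010 is within that limit.
Step 5: the earliest permitted date is 20 days after March 21, 2010 (when the auditor's consent is delivered), i.e. April 10, 2010; April 18, 2010 is on or after that date.
Step 6: the window is 20–41 days after May 21, 2010 (end of the 33-day review period, which began when the posting confirmation is filed on April 18, 2010), so June 10, 2010 through July 1, 2010; June 15, 2010 falls inside that range.

None — every step was satisfied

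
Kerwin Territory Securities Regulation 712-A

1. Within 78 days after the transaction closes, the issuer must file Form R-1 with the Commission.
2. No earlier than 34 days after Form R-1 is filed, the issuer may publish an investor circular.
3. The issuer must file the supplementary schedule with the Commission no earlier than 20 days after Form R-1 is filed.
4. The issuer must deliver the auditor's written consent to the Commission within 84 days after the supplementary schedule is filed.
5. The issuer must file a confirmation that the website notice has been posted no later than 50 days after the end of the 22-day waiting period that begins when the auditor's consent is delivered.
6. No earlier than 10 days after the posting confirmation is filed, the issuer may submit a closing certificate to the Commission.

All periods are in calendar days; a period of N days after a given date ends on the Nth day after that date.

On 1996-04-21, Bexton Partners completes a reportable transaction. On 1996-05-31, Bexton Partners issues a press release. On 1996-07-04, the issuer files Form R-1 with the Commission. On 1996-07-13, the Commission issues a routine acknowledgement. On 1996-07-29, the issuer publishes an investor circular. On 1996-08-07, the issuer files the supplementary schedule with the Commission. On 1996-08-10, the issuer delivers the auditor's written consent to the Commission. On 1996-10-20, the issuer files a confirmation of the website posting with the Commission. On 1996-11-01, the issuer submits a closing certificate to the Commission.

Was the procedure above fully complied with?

No

Step 1: 78 days after 1996-04-21 (when the transaction closes) is 1996-07-08; completed 1996-07-04, before the deadline.
Step 2: the earliest permitted date is 34 days after 1996-07-04 (when Form R-1 is filed), i.e. 1996-08-07; acted on 1996-07-29, 9 days prematurely.
That is the first point of non-compliance.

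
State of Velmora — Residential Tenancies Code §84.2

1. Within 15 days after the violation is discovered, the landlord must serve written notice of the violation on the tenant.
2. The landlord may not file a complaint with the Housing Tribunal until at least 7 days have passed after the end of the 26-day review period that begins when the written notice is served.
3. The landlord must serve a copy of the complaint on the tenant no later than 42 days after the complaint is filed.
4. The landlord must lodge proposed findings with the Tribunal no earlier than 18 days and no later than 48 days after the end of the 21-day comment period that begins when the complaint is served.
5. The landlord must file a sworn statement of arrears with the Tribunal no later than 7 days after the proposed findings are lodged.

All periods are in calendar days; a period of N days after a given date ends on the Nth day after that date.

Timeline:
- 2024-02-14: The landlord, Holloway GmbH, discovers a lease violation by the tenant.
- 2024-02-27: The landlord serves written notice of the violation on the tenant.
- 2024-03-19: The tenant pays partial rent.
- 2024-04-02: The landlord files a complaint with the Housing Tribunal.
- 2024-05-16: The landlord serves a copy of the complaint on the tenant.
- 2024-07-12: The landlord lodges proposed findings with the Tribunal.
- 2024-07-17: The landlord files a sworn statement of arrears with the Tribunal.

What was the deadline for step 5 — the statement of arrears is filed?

Step 5 runs from 2024-07-12, when the proposed findings are lodged. 7 days after 2024-07-12 is 2024-07-19.

2024-07-19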